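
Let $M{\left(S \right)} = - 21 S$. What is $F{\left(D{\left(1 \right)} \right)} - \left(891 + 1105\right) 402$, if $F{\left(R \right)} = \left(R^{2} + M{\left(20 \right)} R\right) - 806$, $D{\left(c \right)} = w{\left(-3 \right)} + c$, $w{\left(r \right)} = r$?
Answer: $-802354$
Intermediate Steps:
$D{\left(c \right)} = -3 + c$
$F{\left(R \right)} = -806 + R^{2} - 420 R$ ($F{\left(R \right)} = \left(R^{2} + \left(-21\right) 20 R\right) - 806 = \left(R^{2} - 420 R\right) - 806 = -806 + R^{2} - 420 R$)
$F{\left(D{\left(1 \right)} \right)} - \left(891 + 1105\right) 402 = \left(-806 + \left(-3 + 1\right)^{2} - 420 \left(-3 + 1\right)\right) - \left(891 + 1105\right) 402 = \left(-806 + \left(-2\right)^{2} - -840\right) - 1996 \cdot 402 = \left(-806 + 4 + 840\right) - 802392 = 38 - 802392 = -802354$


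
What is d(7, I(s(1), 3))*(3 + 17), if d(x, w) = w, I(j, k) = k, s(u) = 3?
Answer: 60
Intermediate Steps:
d(7, I(s(1), 3))*(3 + 17) = 3*(3 + 17) = 3*20 = 60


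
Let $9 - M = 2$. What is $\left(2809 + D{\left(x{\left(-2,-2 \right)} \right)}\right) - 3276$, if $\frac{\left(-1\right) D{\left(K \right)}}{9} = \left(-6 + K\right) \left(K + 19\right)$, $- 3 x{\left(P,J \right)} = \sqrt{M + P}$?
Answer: $554 + 39 \sqrt{5} \approx 641.21$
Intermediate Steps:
$M = 7$ ($M = 9 - 2 = 7$)
$x{\left(P,J \right)} = - \frac{\sqrt{7 + P}}{3}$
$D{\left(K \right)} = - 9 \left(-6 + K\right) \left(19 + K\right)$ ($D{\left(K \right)} = - 9 \left(-6 + K\right) \left(K + 19\right) = - 9 \left(-6 + K\right) \left(19 + K\right)$)
$\left(2809 + D{\left(x{\left(-2,-2 \right)} \right)}\right) - 3276 = \left(2809 - \left(-1026 + 5 + 117 \left(- \frac{1}{3}\right) \sqrt{7 - 2}\right)\right) - 3276 = \left(2809 - \left(-1026 + 5 + 117 \left(- \frac{1}{3}\right) \sqrt{5}\right)\right) - 3276 = \left(2809 + \left(1026 + 39 \sqrt{5} - 5\right)\right) - 3276 = \left(2809 + \left(1021 + 39 \sqrt{5}\right)\right) - 3276 = \left(3830 + 39 \sqrt{5}\right) - 3276 = 554 + 39 \sqrt{5}$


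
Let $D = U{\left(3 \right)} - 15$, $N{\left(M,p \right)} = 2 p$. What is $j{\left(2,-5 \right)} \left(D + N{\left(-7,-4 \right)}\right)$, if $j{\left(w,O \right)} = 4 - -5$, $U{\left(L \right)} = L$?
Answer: $-180$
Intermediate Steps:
$j{\left(w,O \right)} = 9$ ($j{\left(w,O \right)} = 4 + 5 = 9$)
$D = -12$ ($D = 3 - 15 = -12$)
$j{\left(2,-5 \right)} \left(D + N{\left(-7,-4 \right)}\right) = 9 \left(-12 + 2 \left(-4\right)\right) = 9 \left(-12 - 8\right) = 9 \left(-20\right) = -180$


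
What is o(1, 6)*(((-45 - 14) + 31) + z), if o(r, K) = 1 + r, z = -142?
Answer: -340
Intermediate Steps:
o(1, 6)*(((-45 - 14) + 31) + z) = (1 + 1)*(((-45 - 14) + 31) - 142) = 2*((-59 + 31) - 142) = 2*(-28 - 142) = 2*(-170) = -340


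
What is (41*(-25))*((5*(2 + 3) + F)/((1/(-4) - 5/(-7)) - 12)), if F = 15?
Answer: 1148000/323 ≈ 3554.2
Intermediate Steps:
(41*(-25))*((5*(2 + 3) + F)/((1/(-4) - 5/(-7)) - 12)) = (41*(-25))*((5*(2 + 3) + 15)/((1/(-4) - 5/(-7)) - 12)) = -1025*(5*5 + 15)/((1*(-1/4) - 5*(-1/7)) - 12) = -1025*(25 + 15)/((-1/4 + 5/7) - 12) = -41000/(13/28 - 12) = -41000/(-323/28) = -41000*(-28)/323 = -1025*(-1120/323) = 1148000/323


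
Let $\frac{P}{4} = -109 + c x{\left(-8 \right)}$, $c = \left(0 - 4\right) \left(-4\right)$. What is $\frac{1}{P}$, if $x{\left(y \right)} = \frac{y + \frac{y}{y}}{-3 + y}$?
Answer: $- \frac{11}{4348} \approx -0.0025299$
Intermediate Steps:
$x{\left(y \right)} = \frac{1 + y}{-3 + y}$ ($x{\left(y \right)} = \frac{y + 1}{-3 + y} = \frac{1 + y}{-3 + y}$)
$c = 16$ ($c = \left(-4\right) \left(-4\right) = 16$)
$P = - \frac{4348}{11}$ ($P = 4 \left(-109 + 16 \frac{1 - 8}{-3 - 8}\right) = 4 \left(-109 + 16 \frac{1}{-11} \left(-7\right)\right) = 4 \left(-109 + 16 \left(\left(- \frac{1}{11}\right) \left(-7\right)\right)\right) = 4 \left(-109 + 16 \cdot \frac{7}{11}\right) = 4 \left(-109 + \frac{112}{11}\right) = 4 \left(- \frac{1087}{11}\right) = - \frac{4348}{11} \approx -395.27$)
$\frac{1}{P} = \frac{1}{- \frac{4348}{11}} = - \frac{11}{4348}$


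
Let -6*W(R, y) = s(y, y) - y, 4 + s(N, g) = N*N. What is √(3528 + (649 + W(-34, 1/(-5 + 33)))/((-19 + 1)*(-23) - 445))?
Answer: √95122448418/5208 ≈ 59.220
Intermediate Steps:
s(N, g) = -4 + N² (s(N, g) = -4 + N*N = -4 + N²)
W(R, y) = ⅔ - y²/6 + y/6 (W(R, y) = -((-4 + y²) - y)/6 = -(-4 + y² - y)/6 = ⅔ - y²/6 + y/6)
√(3528 + (649 + W(-34, 1/(-5 + 33)))/((-19 + 1)*(-23) - 445)) = √(3528 + (649 + (⅔ - 1/(6*(-5 + 33)²) + 1/(6*(-5 + 33))))/((-19 + 1)*(-23) - 445)) = √(3528 + (649 + (⅔ - (1/28)²/6 + (⅙)/28))/(-18*(-23) - 445)) = √(3528 + (649 + (⅔ - (1/28)²/6 + (⅙)*(1/28)))/(414 - 445)) = √(3528 + (649 + (⅔ - ⅙*1/784 + 1/168))/(-31)) = √(3528 + (649 + (⅔ - 1/4704 + 1/168))*(-1/31)) = √(3528 + (649 + 3163/4704)*(-1/31)) = √(3528 + (3056059/4704)*(-1/31)) = √(3528 - 3056059/145824) = √(511411013/145824) = √95122448418/5208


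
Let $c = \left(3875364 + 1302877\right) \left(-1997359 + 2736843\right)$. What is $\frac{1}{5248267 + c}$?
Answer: $\frac{1}{3829231615911} \approx 2.6115 \cdot 10^{-13}$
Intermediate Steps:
$c = 3829226367644$ ($c = 5178241 \cdot 739484 = 3829226367644$)
$\frac{1}{5248267 + c} = \frac{1}{5248267 + 3829226367644} = \frac{1}{3829231615911}$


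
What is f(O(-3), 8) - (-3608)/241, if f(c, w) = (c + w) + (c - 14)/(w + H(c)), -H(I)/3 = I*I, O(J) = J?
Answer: 95544/4579 ≈ 20.866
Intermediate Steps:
H(I) = -3*I**2 (H(I) = -3*I*I = -3*I**2)
f(c, w) = c + w + (-14 + c)/(w - 3*c**2) (f(c, w) = (c + w) + (c - 14)/(w - 3*c**2) = (c + w) + (-14 + c)/(w - 3*c**2) = c + w + (-14 + c)/(w - 3*c**2))
f(O(-3), 8) - (-3608)/241 = (14 - 1*(-3) - 1*8**2 + 3*(-3)**3 - 1*(-3)*8 + 3*8*(-3)**2)/(-1*8 + 3*(-3)**2) - (-3608)/241 = (14 + 3 - 1*64 + 3*(-27) + 24 + 3*8*9)/(-8 + 3*9) - (-3608)/241 = (14 + 3 - 64 - 81 + 24 + 216)/(-8 + 27) - 328*(-11/241) = 112/19 + 3608/241 = 95544/4579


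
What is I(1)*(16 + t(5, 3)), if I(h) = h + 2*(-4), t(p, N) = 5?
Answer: -147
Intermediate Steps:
I(h) = -8 + h (I(h) = h - 8 = -8 + h)
I(1)*(16 + t(5, 3)) = (-8 + 1)*(16 + 5) = -7*21 = -147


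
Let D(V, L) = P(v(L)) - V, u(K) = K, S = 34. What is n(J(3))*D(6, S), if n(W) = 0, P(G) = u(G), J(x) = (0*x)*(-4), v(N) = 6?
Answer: 0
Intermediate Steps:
J(x) = 0 (J(x) = 0*(-4) = 0)
P(G) = G
D(V, L) = 6 - V
n(J(3))*D(6, S) = 0*(6 - 1*6) = 0*(6 - 6) = 0*0 = 0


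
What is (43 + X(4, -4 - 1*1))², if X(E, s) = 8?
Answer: 2601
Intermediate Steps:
(43 + X(4, -4 - 1*1))² = (43 + 8)² = 51² = 2601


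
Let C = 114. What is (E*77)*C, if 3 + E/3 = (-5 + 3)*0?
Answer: -79002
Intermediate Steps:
E = -9 (E = -9 + 3*((-5 + 3)*0) = -9 + 3*(-2*0) = -9 + 3*0 = -9 + 0 = -9)
(E*77)*C = -9*77*114 = -693*114 = -79002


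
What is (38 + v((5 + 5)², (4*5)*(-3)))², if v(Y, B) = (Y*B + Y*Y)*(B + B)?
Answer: 230363521444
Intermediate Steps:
v(Y, B) = 2*B*(Y² + B*Y) (v(Y, B) = (B*Y + Y²)*(2*B) = (Y² + B*Y)*(2*B) = 2*B*(Y² + B*Y))
(38 + v((5 + 5)², (4*5)*(-3)))² = (38 + 2*((4*5)*(-3))*(5 + 5)²*((4*5)*(-3) + (5 + 5)²))² = (38 + 2*(20*(-3))*10²*(20*(-3) + 10²))² = (38 + 2*(-60)*100*(-60 + 100))² = (38 + 2*(-60)*100*40)² = (38 - 480000)² = (-479962)² = 230363521444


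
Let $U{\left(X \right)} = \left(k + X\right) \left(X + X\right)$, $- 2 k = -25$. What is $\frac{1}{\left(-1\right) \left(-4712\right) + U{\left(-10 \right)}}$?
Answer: $\frac{1}{4662} \approx 0.0002145$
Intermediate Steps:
$k = \frac{25}{2}$ ($k = \left(- \frac{1}{2}\right) \left(-25\right) = \frac{25}{2} \approx 12.5$)
$U{\left(X \right)} = 2 X \left(\frac{25}{2} + X\right)$ ($U{\left(X \right)} = \left(\frac{25}{2} + X\right) \left(X + X\right) = \left(\frac{25}{2} + X\right) 2 X = 2 X \left(\frac{25}{2} + X\right)$)
$\frac{1}{\left(-1\right) \left(-4712\right) + U{\left(-10 \right)}} = \frac{1}{\left(-1\right) \left(-4712\right) - 10 \left(25 + 2 \left(-10\right)\right)} = \frac{1}{4712 - 10 \left(25 - 20\right)} = \frac{1}{4712 - 50} = \frac{1}{4662}$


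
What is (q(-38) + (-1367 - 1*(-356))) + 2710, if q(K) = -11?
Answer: 1688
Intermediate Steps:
(q(-38) + (-1367 - 1*(-356))) + 2710 = (-11 + (-1367 - 1*(-356))) + 2710 = (-11 + (-1367 + 356)) + 2710 = (-11 - 1011) + 2710 = -1022 + 2710 = 1688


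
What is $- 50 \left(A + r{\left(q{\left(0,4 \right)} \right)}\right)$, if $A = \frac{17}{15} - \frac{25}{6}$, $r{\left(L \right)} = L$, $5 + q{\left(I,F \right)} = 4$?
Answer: $\frac{605}{3} \approx 201.67$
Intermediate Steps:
$q{\left(I,F \right)} = -1$ ($q{\left(I,F \right)} = -5 + 4 = -1$)
$A = - \frac{91}{30}$ ($A = 17 \cdot \frac{1}{15} - \frac{25}{6} = \frac{17}{15} - \frac{25}{6} = - \frac{91}{30} \approx -3.0333$)
$- 50 \left(A + r{\left(q{\left(0,4 \right)} \right)}\right) = - 50 \left(- \frac{91}{30} - 1\right) = \left(-50\right) \left(- \frac{121}{30}\right) = \frac{605}{3}$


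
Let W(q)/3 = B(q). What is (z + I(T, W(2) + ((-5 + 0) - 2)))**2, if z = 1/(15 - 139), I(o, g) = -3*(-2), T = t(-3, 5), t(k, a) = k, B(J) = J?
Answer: 552049/15376 ≈ 35.903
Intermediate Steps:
W(q) = 3*q
T = -3
I(o, g) = 6
z = -1/124 (z = 1/(-124) = -1/124 ≈ -0.0080645)
(z + I(T, W(2) + ((-5 + 0) - 2)))**2 = (-1/124 + 6)**2 = (743/124)**2 = 552049/15376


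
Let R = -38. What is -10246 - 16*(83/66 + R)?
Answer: -318718/33 ≈ -9658.1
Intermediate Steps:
-10246 - 16*(83/66 + R) = -10246 - 16*(83/66 - 38) = -10246 - 16*(-2425)/66 = -10246 - 1*(-19400/33) = -10246 + 19400/33 = -318718/33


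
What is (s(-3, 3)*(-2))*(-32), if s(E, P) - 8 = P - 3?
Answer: 512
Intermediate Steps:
s(E, P) = 5 + P (s(E, P) = 8 + (P - 3) = 8 + (-3 + P) = 5 + P)
(s(-3, 3)*(-2))*(-32) = ((5 + 3)*(-2))*(-32) = (8*(-2))*(-32) = -16*(-32) = 512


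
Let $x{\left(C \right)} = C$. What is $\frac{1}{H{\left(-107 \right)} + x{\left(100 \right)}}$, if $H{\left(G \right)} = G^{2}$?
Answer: $\frac{1}{11549} \approx 8.6588 \cdot 10^{-5}$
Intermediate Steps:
$\frac{1}{H{\left(-107 \right)} + x{\left(100 \right)}} = \frac{1}{\left(-107\right)^{2} + 100} = \frac{1}{11449 + 100} = \frac{1}{11549}$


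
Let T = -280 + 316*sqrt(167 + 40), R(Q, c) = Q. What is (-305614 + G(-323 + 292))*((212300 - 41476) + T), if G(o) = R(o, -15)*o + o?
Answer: -51962028096 - 288840432*sqrt(23) ≈ -5.3347e+10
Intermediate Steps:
G(o) = o + o**2 (G(o) = o*o + o = o**2 + o = o + o**2)
T = -280 + 948*sqrt(23) (T = -280 + 316*sqrt(207) = -280 + 316*(3*sqrt(23)) = -280 + 948*sqrt(23) ≈ 4266.4)
(-305614 + G(-323 + 292))*((212300 - 41476) + T) = (-305614 + (-323 + 292)*(1 + (-323 + 292)))*((212300 - 41476) + (-280 + 948*sqrt(23))) = (-305614 - 31*(1 - 31))*(170824 + (-280 + 948*sqrt(23))) = (-305614 - 31*(-30))*(170544 + 948*sqrt(23)) = (-305614 + 930)*(170544 + 948*sqrt(23)) = -304684*(170544 + 948*sqrt(23)) = -51962028096 - 288840432*sqrt(23)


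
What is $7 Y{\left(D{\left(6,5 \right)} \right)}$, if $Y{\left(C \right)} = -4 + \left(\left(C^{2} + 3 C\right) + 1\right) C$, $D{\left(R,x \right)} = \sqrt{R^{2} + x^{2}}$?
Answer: $1253 + 434 \sqrt{61} \approx 4642.6$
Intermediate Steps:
$Y{\left(C \right)} = -4 + C \left(1 + C^{2} + 3 C\right)$ ($Y{\left(C \right)} = -4 + \left(1 + C^{2} + 3 C\right) C = -4 + C \left(1 + C^{2} + 3 C\right)$)
$7 Y{\left(D{\left(6,5 \right)} \right)} = 7 \left(-4 + \sqrt{6^{2} + 5^{2}} + \left(\sqrt{6^{2} + 5^{2}}\right)^{3} + 3 \left(\sqrt{6^{2} + 5^{2}}\right)^{2}\right) = 7 \left(-4 + \sqrt{36 + 25} + \left(\sqrt{36 + 25}\right)^{3} + 3 \left(\sqrt{36 + 25}\right)^{2}\right) = 7 \left(-4 + \sqrt{61} + \left(\sqrt{61}\right)^{3} + 3 \left(\sqrt{61}\right)^{2}\right) = 7 \left(-4 + \sqrt{61} + 61 \sqrt{61} + 3 \cdot 61\right) = 7 \left(-4 + \sqrt{61} + 61 \sqrt{61} + 183\right) = 7 \left(179 + 62 \sqrt{61}\right) = 1253 + 434 \sqrt{61}$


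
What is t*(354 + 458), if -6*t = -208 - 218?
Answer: 57652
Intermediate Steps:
t = 71 (t = -(-208 - 218)/6 = -⅙*(-426) = 71)
t*(354 + 458) = 71*(354 + 458) = 71*812 = 57652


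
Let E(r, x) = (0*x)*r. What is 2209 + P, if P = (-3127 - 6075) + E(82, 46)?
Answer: -6993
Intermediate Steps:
E(r, x) = 0 (E(r, x) = 0*r = 0)
P = -9202 (P = (-3127 - 6075) + 0 = -9202 + 0 = -9202)
2209 + P = 2209 - 9202 = -6993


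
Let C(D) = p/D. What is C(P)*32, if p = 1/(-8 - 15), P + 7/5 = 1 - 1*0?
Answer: 80/23 ≈ 3.4783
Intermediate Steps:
P = -⅖ (P = -7/5 + (1 - 1*0) = -7/5 + (1 + 0) = -7/5 + 1 = -⅖ ≈ -0.40000)
p = -1/23 (p = 1/(-23) = -1/23 ≈ -0.043478)
C(D) = -1/(23*D)
C(P)*32 = -1/(23*(-⅖))*32 = -1/23*(-5/2)*32 = (5/46)*32 = 80/23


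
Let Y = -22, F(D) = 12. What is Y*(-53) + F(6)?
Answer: 1178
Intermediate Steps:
Y*(-53) + F(6) = -22*(-53) + 12 = 1166 + 12 = 1178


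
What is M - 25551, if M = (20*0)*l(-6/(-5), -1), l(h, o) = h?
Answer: -25551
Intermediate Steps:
M = 0 (M = (20*0)*(-6/(-5)) = 0*(-6*(-⅕)) = 0*(6/5) = 0)
M - 25551 = 0 - 25551 = -25551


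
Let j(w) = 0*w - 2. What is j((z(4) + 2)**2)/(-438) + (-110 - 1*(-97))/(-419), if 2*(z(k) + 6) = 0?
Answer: 3266/91761 ≈ 0.035592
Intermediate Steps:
z(k) = -6 (z(k) = -6 + (1/2)*0 = -6 + 0 = -6)
j(w) = -2 (j(w) = 0 - 2 = -2)
j((z(4) + 2)**2)/(-438) + (-110 - 1*(-97))/(-419) = -2/(-438) + (-110 - 1*(-97))/(-419) = -2*(-1/438) + (-110 + 97)*(-1/419) = 1/219 - 13*(-1/419) = 1/219 + 13/419 = 3266/91761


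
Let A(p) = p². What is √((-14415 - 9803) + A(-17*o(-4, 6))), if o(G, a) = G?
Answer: I*√19594 ≈ 139.98*I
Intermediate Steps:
√((-14415 - 9803) + A(-17*o(-4, 6))) = √((-14415 - 9803) + (-17*(-4))²) = √(-24218 + 68²) = √(-24218 + 4624) = √(-19594) = I*√19594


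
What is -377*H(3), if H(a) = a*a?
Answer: -3393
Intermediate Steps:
H(a) = a**2
-377*H(3) = -377*3**2 = -377*9 = -3393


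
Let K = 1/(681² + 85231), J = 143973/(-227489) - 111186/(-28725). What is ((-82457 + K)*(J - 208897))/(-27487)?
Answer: -5149418754588979589685319/8217364495227392800 ≈ -6.2665e+5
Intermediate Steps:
J = 7052655843/2178207175 (J = 143973*(-1/227489) - 111186*(-1/28725) = -143973/227489 + 37062/9575 = 7052655843/2178207175 ≈ 3.2378)
K = 1/548992 (K = 1/(463761 + 85231) = 1/548992 ≈ 1.8215e-6)
((-82457 + K)*(J - 208897))/(-27487) = ((-82457 + 1/548992)*(7052655843/2178207175 - 208897))/(-27487) = -45268233343/548992*(-455013891580132/2178207175)*(-1/27487) = (5149418754588979589685319/298954578354400)*(-1/27487) = -5149418754588979589685319/8217364495227392800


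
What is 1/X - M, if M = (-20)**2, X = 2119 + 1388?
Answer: -1402799/3507 ≈ -400.00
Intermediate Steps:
X = 3507
M = 400
1/X - M = 1/3507 - 1*400 = 1/3507 - 400 = -1402799/3507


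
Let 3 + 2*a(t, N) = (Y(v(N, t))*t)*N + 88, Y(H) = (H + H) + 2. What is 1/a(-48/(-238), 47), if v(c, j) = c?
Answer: 238/118403 ≈ 0.0020101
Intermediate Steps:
Y(H) = 2 + 2*H (Y(H) = 2*H + 2 = 2 + 2*H)
a(t, N) = 85/2 + N*t*(2 + 2*N)/2 (a(t, N) = -3/2 + (((2 + 2*N)*t)*N + 88)/2 = -3/2 + ((t*(2 + 2*N))*N + 88)/2 = -3/2 + (N*t*(2 + 2*N) + 88)/2 = -3/2 + (88 + N*t*(2 + 2*N))/2 = -3/2 + (44 + N*t*(2 + 2*N)/2) = 85/2 + N*t*(2 + 2*N)/2)
1/a(-48/(-238), 47) = 1/(85/2 + 47*(-48/(-238))*(1 + 47)) = 1/(85/2 + 47*(-48*(-1/238))*48) = 1/(85/2 + 47*(24/119)*48) = 1/(85/2 + 54144/119) = 1/(118403/238) = 238/118403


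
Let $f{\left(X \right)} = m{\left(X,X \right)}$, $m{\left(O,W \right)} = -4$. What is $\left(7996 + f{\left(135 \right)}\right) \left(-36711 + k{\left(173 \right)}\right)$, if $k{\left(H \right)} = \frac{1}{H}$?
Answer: $- \frac{50757207984}{173} \approx -2.9339 \cdot 10^{8}$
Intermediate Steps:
$f{\left(X \right)} = -4$
$\left(7996 + f{\left(135 \right)}\right) \left(-36711 + k{\left(173 \right)}\right) = \left(7996 - 4\right) \left(-36711 + \frac{1}{173}\right) = 7992 \left(-36711 + \frac{1}{173}\right) = 7992 \left(- \frac{6351002}{173}\right) = - \frac{50757207984}{173}$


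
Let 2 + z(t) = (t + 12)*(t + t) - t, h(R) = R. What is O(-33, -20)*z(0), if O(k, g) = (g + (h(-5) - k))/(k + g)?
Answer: 16/53 ≈ 0.30189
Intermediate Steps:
z(t) = -2 - t + 2*t*(12 + t) (z(t) = -2 + ((t + 12)*(t + t) - t) = -2 + ((12 + t)*(2*t) - t) = -2 + (2*t*(12 + t) - t) = -2 + (-t + 2*t*(12 + t)) = -2 - t + 2*t*(12 + t))
O(k, g) = (-5 + g - k)/(g + k) (O(k, g) = (g + (-5 - k))/(k + g) = (-5 + g - k)/(g + k))
O(-33, -20)*z(0) = ((-5 - 20 - 1*(-33))/(-20 - 33))*(-2 + 2*0² + 23*0) = ((-5 - 20 + 33)/(-53))*(-2 + 2*0 + 0) = (-1/53*8)*(-2 + 0 + 0) = -8/53*(-2) = 16/53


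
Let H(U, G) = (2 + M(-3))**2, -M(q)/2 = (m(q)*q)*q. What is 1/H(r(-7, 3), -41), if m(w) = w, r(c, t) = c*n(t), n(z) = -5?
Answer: 1/3136 ≈ 0.00031888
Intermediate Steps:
r(c, t) = -5*c (r(c, t) = c*(-5) = -5*c)
M(q) = -2*q**3 (M(q) = -2*q*q*q = -2*q**2*q = -2*q**3)
H(U, G) = 3136 (H(U, G) = (2 - 2*(-3)**3)**2 = (2 - 2*(-27))**2 = (2 + 54)**2 = 56**2 = 3136)
1/H(r(-7, 3), -41) = 1/3136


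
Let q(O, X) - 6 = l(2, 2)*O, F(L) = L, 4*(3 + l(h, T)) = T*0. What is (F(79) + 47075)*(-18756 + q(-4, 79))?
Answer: -883571652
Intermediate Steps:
l(h, T) = -3 (l(h, T) = -3 + (T*0)/4 = -3 + (1/4)*0 = -3 + 0 = -3)
q(O, X) = 6 - 3*O
(F(79) + 47075)*(-18756 + q(-4, 79)) = (79 + 47075)*(-18756 + (6 - 3*(-4))) = 47154*(-18756 + (6 + 12)) = 47154*(-18756 + 18) = 47154*(-18738) = -883571652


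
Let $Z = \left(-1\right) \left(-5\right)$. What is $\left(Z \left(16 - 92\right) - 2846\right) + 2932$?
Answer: $-294$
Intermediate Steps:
$Z = 5$
$\left(Z \left(16 - 92\right) - 2846\right) + 2932 = \left(5 \left(16 - 92\right) - 2846\right) + 2932 = \left(5 \left(-76\right) - 2846\right) + 2932 = \left(-380 - 2846\right) + 2932 = -3226 + 2932 = -294$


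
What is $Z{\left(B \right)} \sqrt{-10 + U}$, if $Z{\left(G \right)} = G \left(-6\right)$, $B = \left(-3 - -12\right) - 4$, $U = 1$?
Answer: $- 90 i \approx - 90.0 i$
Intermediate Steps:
$B = 5$ ($B = \left(-3 + 12\right) - 4 = 9 - 4 = 5$)
$Z{\left(G \right)} = - 6 G$
$Z{\left(B \right)} \sqrt{-10 + U} = \left(-6\right) 5 \sqrt{-10 + 1} = - 30 \sqrt{-9} = - 30 \cdot 3 i = - 90 i$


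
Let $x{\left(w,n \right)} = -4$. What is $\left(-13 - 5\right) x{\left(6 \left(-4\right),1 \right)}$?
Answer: $72$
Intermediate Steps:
$\left(-13 - 5\right) x{\left(6 \left(-4\right),1 \right)} = \left(-13 - 5\right) \left(-4\right) = \left(-18\right) \left(-4\right) = 72$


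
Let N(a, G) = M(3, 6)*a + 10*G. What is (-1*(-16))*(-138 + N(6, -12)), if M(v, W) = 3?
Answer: -3840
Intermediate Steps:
N(a, G) = 3*a + 10*G
(-1*(-16))*(-138 + N(6, -12)) = (-1*(-16))*(-138 + (3*6 + 10*(-12))) = 16*(-138 + (18 - 120)) = 16*(-138 - 102) = 16*(-240) = -3840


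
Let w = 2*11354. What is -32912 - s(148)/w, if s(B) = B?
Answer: -186841461/5677 ≈ -32912.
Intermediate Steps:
w = 22708
-32912 - s(148)/w = -32912 - 148/22708 = -32912 - 1*37/5677 = -32912 - 37/5677 = -186841461/5677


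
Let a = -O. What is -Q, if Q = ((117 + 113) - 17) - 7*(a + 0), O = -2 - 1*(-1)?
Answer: -206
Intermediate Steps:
O = -1 (O = -2 + 1 = -1)
a = 1 (a = -1*(-1) = 1)
Q = 206 (Q = ((117 + 113) - 17) - 7*(1 + 0) = (230 - 17) - 7*1 = 213 - 7 = 206)
-Q = -1*206 = -206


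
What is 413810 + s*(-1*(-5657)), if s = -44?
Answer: 164902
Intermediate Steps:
413810 + s*(-1*(-5657)) = 413810 - (-44)*(-5657) = 413810 - 44*5657 = 413810 - 248908 = 164902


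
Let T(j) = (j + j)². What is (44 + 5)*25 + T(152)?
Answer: 93641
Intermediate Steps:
T(j) = 4*j² (T(j) = (2*j)² = 4*j²)
(44 + 5)*25 + T(152) = (44 + 5)*25 + 4*152² = 49*25 + 4*23104 = 1225 + 92416 = 93641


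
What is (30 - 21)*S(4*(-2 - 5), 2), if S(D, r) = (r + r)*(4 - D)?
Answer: 1152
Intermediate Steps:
S(D, r) = 2*r*(4 - D) (S(D, r) = (2*r)*(4 - D) = 2*r*(4 - D))
(30 - 21)*S(4*(-2 - 5), 2) = (30 - 21)*(2*2*(4 - 4*(-2 - 5))) = 9*(2*2*(4 - 4*(-7))) = 9*(2*2*(4 - 1*(-28))) = 9*(2*2*(4 + 28)) = 9*(2*2*32) = 9*128 = 1152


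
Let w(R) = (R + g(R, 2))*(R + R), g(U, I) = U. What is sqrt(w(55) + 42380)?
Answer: 4*sqrt(3405) ≈ 233.41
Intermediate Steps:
w(R) = 4*R**2 (w(R) = (R + R)*(R + R) = (2*R)*(2*R) = 4*R**2)
sqrt(w(55) + 42380) = sqrt(4*55**2 + 42380) = sqrt(4*3025 + 42380) = sqrt(12100 + 42380) = sqrt(54480) = 4*sqrt(3405)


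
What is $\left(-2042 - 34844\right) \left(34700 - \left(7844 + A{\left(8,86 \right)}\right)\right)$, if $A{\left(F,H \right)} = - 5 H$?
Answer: $-1006471396$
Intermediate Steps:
$\left(-2042 - 34844\right) \left(34700 - \left(7844 + A{\left(8,86 \right)}\right)\right) = \left(-2042 - 34844\right) \left(34700 - \left(7844 - 430\right)\right) = - 36886 \left(34700 - 7414\right) = \left(-36886\right) 27286 = -1006471396$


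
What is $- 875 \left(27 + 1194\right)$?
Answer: $-1068375$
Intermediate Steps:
$- 875 \left(27 + 1194\right) = \left(-875\right) 1221 = -1068375$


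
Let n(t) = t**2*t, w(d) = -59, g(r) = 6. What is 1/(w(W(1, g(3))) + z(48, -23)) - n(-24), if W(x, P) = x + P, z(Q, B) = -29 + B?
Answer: 1534463/111 ≈ 13824.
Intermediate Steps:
W(x, P) = P + x
n(t) = t**3
1/(w(W(1, g(3))) + z(48, -23)) - n(-24) = 1/(-59 + (-29 - 23)) - 1*(-24)**3 = 1/(-59 - 52) - 1*(-13824) = 1/(-111) + 13824 = -1/111 + 13824 = 1534463/111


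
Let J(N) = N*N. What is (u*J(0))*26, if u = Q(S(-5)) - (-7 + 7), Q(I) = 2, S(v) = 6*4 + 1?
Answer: 0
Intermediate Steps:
S(v) = 25 (S(v) = 24 + 1 = 25)
u = 2 (u = 2 - (-7 + 7) = 2 - 1*0 = 2 + 0 = 2)
J(N) = N²
(u*J(0))*26 = (2*0²)*26 = (2*0)*26 = 0*26 = 0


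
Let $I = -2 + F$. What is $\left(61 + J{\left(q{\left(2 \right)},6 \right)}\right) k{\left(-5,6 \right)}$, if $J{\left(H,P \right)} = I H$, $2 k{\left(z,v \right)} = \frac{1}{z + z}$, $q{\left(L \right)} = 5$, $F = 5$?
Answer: $- \frac{19}{5} \approx -3.8$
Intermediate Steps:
$k{\left(z,v \right)} = \frac{1}{4 z}$ ($k{\left(z,v \right)} = \frac{1}{2 \left(z + z\right)} = \frac{1}{2 \cdot 2 z} = \frac{\frac{1}{2} \frac{1}{z}}{2} = \frac{1}{4 z}$)
$I = 3$ ($I = -2 + 5 = 3$)
$J{\left(H,P \right)} = 3 H$
$\left(61 + J{\left(q{\left(2 \right)},6 \right)}\right) k{\left(-5,6 \right)} = \left(61 + 3 \cdot 5\right) \frac{1}{4 \left(-5\right)} = \left(61 + 15\right) \frac{1}{4} \left(- \frac{1}{5}\right) = 76 \left(- \frac{1}{20}\right) = - \frac{19}{5}$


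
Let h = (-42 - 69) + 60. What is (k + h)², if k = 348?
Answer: 88209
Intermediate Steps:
h = -51 (h = -111 + 60 = -51)
(k + h)² = (348 - 51)² = 297² = 88209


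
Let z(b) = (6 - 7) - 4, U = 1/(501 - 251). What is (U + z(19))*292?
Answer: -182354/125 ≈ -1458.8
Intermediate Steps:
U = 1/250 ≈ 0.0040000
z(b) = -5 (z(b) = -1 - 4 = -5)
(U + z(19))*292 = (1/250 - 5)*292 = -1249/250*292 = -182354/125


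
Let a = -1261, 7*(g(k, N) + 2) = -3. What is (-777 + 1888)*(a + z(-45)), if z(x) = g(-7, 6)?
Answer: -9825684/7 ≈ -1.4037e+6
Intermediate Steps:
g(k, N) = -17/7 (g(k, N) = -2 + (⅐)*(-3) = -2 - 3/7 = -17/7)
z(x) = -17/7
(-777 + 1888)*(a + z(-45)) = (-777 + 1888)*(-1261 - 17/7) = 1111*(-8844/7) = -9825684/7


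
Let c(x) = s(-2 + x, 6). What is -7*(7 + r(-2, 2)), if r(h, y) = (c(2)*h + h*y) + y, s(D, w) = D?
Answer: -35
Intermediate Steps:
c(x) = -2 + x
r(h, y) = y + h*y (r(h, y) = ((-2 + 2)*h + h*y) + y = (0*h + h*y) + y = (0 + h*y) + y = h*y + y = y + h*y)
-7*(7 + r(-2, 2)) = -7*(7 + 2*(1 - 2)) = -7*(7 + 2*(-1)) = -7*(7 - 2) = -7*5 = -35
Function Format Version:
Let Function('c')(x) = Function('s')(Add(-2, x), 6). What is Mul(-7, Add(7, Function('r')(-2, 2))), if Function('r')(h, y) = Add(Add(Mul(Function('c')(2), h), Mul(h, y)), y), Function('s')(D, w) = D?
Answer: -35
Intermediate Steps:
Function('c')(x) = Add(-2, x)
Function('r')(h, y) = Add(y, Mul(h, y)) (Function('r')(h, y) = Add(Add(Mul(Add(-2, 2), h), Mul(h, y)), y) = Add(Add(Mul(0, h), Mul(h, y)), y) = Add(Add(0, Mul(h, y)), y) = Add(Mul(h, y), y) = Add(y, Mul(h, y)))
Mul(-7, Add(7, Function('r')(-2, 2))) = Mul(-7, Add(7, Mul(2, Add(1, -2)))) = Mul(-7, Add(7, Mul(2, -1))) = Mul(-7, Add(7, -2)) = Mul(-7, 5) = -35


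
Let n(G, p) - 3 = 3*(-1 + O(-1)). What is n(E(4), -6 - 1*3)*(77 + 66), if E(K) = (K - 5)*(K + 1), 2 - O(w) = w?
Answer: 1287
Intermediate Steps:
O(w) = 2 - w
E(K) = (1 + K)*(-5 + K) (E(K) = (-5 + K)*(1 + K) = (1 + K)*(-5 + K))
n(G, p) = 9 (n(G, p) = 3 + 3*(-1 + (2 - 1*(-1))) = 3 + 3*(-1 + (2 + 1)) = 3 + 3*(-1 + 3) = 3 + 3*2 = 3 + 6 = 9)
n(E(4), -6 - 1*3)*(77 + 66) = 9*(77 + 66) = 9*143 = 1287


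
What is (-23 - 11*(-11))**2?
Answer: 9604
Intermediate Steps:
(-23 - 11*(-11))**2 = (-23 + 121)**2 = 98**2 = 9604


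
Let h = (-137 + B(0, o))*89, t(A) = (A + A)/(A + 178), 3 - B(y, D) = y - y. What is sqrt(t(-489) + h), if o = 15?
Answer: 2*I*sqrt(288297622)/311 ≈ 109.19*I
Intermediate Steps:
B(y, D) = 3 (B(y, D) = 3 - (y - y) = 3 - 1*0 = 3 + 0 = 3)
t(A) = 2*A/(178 + A) (t(A) = (2*A)/(178 + A) = 2*A/(178 + A))
h = -11926 (h = (-137 + 3)*89 = -134*89 = -11926)
sqrt(t(-489) + h) = sqrt(2*(-489)/(178 - 489) - 11926) = sqrt(2*(-489)/(-311) - 11926) = sqrt(2*(-489)*(-1/311) - 11926) = sqrt(978/311 - 11926) = sqrt(-3708008/311) = 2*I*sqrt(288297622)/311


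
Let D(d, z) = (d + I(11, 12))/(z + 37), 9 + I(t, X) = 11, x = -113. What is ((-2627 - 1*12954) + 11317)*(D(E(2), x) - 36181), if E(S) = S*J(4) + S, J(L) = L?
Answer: 2931252688/19 ≈ 1.5428e+8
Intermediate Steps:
I(t, X) = 2 (I(t, X) = -9 + 11 = 2)
E(S) = 5*S (E(S) = S*4 + S = 4*S + S = 5*S)
D(d, z) = (2 + d)/(37 + z) (D(d, z) = (d + 2)/(z + 37) = (2 + d)/(37 + z))
((-2627 - 1*12954) + 11317)*(D(E(2), x) - 36181) = ((-2627 - 1*12954) + 11317)*((2 + 5*2)/(37 - 113) - 36181) = ((-2627 - 12954) + 11317)*((2 + 10)/(-76) - 36181) = (-15581 + 11317)*(-1/76*12 - 36181) = -4264*(-3/19 - 36181) = -4264*(-687442/19) = 2931252688/19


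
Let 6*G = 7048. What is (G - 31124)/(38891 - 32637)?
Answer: -44924/9381 ≈ -4.7888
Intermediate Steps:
G = 3524/3 (G = (⅙)*7048 = 3524/3 ≈ 1174.7)
(G - 31124)/(38891 - 32637) = (3524/3 - 31124)/(38891 - 32637) = -89848/3/6254 = -89848/3*1/6254 = -44924/9381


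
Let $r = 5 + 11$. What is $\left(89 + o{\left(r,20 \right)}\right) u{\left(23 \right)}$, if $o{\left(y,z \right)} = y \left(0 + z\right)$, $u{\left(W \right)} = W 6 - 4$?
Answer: $54806$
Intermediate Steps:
$r = 16$
$u{\left(W \right)} = -4 + 6 W$ ($u{\left(W \right)} = 6 W - 4 = -4 + 6 W$)
$o{\left(y,z \right)} = y z$
$\left(89 + o{\left(r,20 \right)}\right) u{\left(23 \right)} = \left(89 + 16 \cdot 20\right) \left(-4 + 6 \cdot 23\right) = \left(89 + 320\right) \left(-4 + 138\right) = 409 \cdot 134 = 54806$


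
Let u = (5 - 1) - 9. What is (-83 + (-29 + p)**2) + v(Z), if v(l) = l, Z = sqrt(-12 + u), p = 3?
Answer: 593 + I*sqrt(17) ≈ 593.0 + 4.1231*I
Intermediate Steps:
u = -5 (u = 4 - 9 = -5)
Z = I*sqrt(17) (Z = sqrt(-12 - 5) = sqrt(-17) = I*sqrt(17) ≈ 4.1231*I)
(-83 + (-29 + p)**2) + v(Z) = (-83 + (-29 + 3)**2) + I*sqrt(17) = (-83 + (-26)**2) + I*sqrt(17) = (-83 + 676) + I*sqrt(17) = 593 + I*sqrt(17)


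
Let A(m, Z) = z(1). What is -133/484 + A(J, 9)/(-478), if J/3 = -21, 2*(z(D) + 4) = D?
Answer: -7735/28919 ≈ -0.26747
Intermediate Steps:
z(D) = -4 + D/2
J = -63 (J = 3*(-21) = -63)
A(m, Z) = -7/2 (A(m, Z) = -4 + (½)*1 = -4 + ½ = -7/2)
-133/484 + A(J, 9)/(-478) = -133/484 - 7/2/(-478) = -133*1/484 - 7/2*(-1/478) = -133/484 + 7/956 = -7735/28919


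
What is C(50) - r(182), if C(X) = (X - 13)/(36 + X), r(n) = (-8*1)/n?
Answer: 3711/7826 ≈ 0.47419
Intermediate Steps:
r(n) = -8/n
C(X) = (-13 + X)/(36 + X)
C(50) - r(182) = (-13 + 50)/(36 + 50) - (-8)/182 = 37/86 - (-8)/182 = (1/86)*37 - 1*(-4/91) = 37/86 + 4/91 = 3711/7826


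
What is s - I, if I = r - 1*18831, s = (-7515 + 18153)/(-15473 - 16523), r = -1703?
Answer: 328497613/15998 ≈ 20534.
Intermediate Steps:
s = -5319/15998 (s = 10638/(-31996) = 10638*(-1/31996) = -5319/15998 ≈ -0.33248)
I = -20534 (I = -1703 - 1*18831 = -1703 - 18831 = -20534)
s - I = -5319/15998 - 1*(-20534) = -5319/15998 + 20534 = 328497613/15998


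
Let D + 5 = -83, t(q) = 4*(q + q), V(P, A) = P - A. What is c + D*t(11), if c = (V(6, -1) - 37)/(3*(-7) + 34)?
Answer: -100702/13 ≈ -7746.3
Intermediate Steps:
t(q) = 8*q (t(q) = 4*(2*q) = 8*q)
D = -88 (D = -5 - 83 = -88)
c = -30/13 (c = ((6 - 1*(-1)) - 37)/(3*(-7) + 34) = ((6 + 1) - 37)/(-21 + 34) = (7 - 37)/13 = -30*1/13 = -30/13 ≈ -2.3077)
c + D*t(11) = -30/13 - 704*11 = -30/13 - 88*88 = -30/13 - 7744 = -100702/13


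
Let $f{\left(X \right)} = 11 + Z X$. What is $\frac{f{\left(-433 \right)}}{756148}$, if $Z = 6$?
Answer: $- \frac{2587}{756148} \approx -0.0034213$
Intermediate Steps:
$f{\left(X \right)} = 11 + 6 X$
$\frac{f{\left(-433 \right)}}{756148} = \frac{11 + 6 \left(-433\right)}{756148} = \left(11 - 2598\right) \frac{1}{756148} = \left(-2587\right) \frac{1}{756148} = - \frac{2587}{756148}$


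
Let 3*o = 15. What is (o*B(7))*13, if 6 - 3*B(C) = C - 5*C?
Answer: 2210/3 ≈ 736.67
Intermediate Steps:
o = 5 (o = (1/3)*15 = 5)
B(C) = 2 + 4*C/3 (B(C) = 2 - (C - 5*C)/3 = 2 - (-4)*C/3 = 2 + 4*C/3)
(o*B(7))*13 = (5*(2 + (4/3)*7))*13 = (5*(2 + 28/3))*13 = (5*(34/3))*13 = (170/3)*13 = 2210/3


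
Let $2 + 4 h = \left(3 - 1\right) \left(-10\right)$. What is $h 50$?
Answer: $-275$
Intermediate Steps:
$h = - \frac{11}{2}$ ($h = - \frac{1}{2} + \frac{\left(3 - 1\right) \left(-10\right)}{4} = - \frac{1}{2} + \frac{2 \left(-10\right)}{4} = - \frac{1}{2} + \frac{1}{4} \left(-20\right) = - \frac{1}{2} - 5 = - \frac{11}{2} \approx -5.5$)
$h 50 = \left(- \frac{11}{2}\right) 50 = -275$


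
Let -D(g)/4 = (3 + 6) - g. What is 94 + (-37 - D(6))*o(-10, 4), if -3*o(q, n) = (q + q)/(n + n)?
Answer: 439/6 ≈ 73.167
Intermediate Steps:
D(g) = -36 + 4*g (D(g) = -4*((3 + 6) - g) = -4*(9 - g) = -36 + 4*g)
o(q, n) = -q/(3*n) (o(q, n) = -(q + q)/(3*(n + n)) = -2*q/(3*(2*n)) = -2*q*1/(2*n)/3 = -q/(3*n))
94 + (-37 - D(6))*o(-10, 4) = 94 + (-37 - (-36 + 4*6))*(-⅓*(-10)/4) = 94 + (-37 - (-36 + 24))*(-⅓*(-10)*¼) = 94 + (-37 - 1*(-12))*(⅚) = 94 + (-37 + 12)*(⅚) = 94 - 25*⅚ = 94 - 125/6 = 439/6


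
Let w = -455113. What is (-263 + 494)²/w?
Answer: -53361/455113 ≈ -0.11725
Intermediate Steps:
(-263 + 494)²/w = (-263 + 494)²/(-455113) = 231²*(-1/455113) = 53361*(-1/455113) = -53361/455113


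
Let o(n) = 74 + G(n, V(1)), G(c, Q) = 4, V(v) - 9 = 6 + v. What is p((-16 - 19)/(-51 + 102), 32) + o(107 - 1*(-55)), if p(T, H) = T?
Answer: 3943/51 ≈ 77.314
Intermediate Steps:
V(v) = 15 + v (V(v) = 9 + (6 + v) = 15 + v)
o(n) = 78 (o(n) = 74 + 4 = 78)
p((-16 - 19)/(-51 + 102), 32) + o(107 - 1*(-55)) = (-16 - 19)/(-51 + 102) + 78 = -35/51 + 78 = 3943/51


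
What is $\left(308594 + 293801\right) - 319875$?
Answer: $282520$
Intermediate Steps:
$\left(308594 + 293801\right) - 319875 = 602395 - 319875 = 282520$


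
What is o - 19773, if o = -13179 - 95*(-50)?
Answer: -28202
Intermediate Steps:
o = -8429 (o = -13179 + 4750 = -8429)
o - 19773 = -8429 - 19773 = -28202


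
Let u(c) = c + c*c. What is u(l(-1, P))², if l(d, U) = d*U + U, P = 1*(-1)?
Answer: 0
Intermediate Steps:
P = -1
l(d, U) = U + U*d (l(d, U) = U*d + U = U + U*d)
u(c) = c + c²
u(l(-1, P))² = ((-(1 - 1))*(1 - (1 - 1)))² = ((-1*0)*(1 - 1*0))² = (0*(1 + 0))² = (0*1)² = 0² = 0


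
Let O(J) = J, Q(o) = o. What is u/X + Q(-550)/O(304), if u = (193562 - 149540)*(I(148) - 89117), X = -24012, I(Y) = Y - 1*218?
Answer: 24853169/152 ≈ 1.6351e+5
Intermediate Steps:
I(Y) = -218 + Y (I(Y) = Y - 218 = -218 + Y)
u = -3926190114 (u = (193562 - 149540)*((-218 + 148) - 89117) = 44022*(-70 - 89117) = 44022*(-89187) = -3926190114)
u/X + Q(-550)/O(304) = -3926190114/(-24012) - 550/304 = -3926190114*(-1/24012) - 550*1/304 = 327019/2 - 275/152 = 24853169/152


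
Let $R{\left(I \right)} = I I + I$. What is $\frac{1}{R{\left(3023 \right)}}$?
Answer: $\frac{1}{9141552} \approx 1.0939 \cdot 10^{-7}$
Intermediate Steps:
$R{\left(I \right)} = I + I^{2}$ ($R{\left(I \right)} = I^{2} + I = I + I^{2}$)
$\frac{1}{R{\left(3023 \right)}} = \frac{1}{3023 \left(1 + 3023\right)} = \frac{1}{3023 \cdot 3024} = \frac{1}{9141552}$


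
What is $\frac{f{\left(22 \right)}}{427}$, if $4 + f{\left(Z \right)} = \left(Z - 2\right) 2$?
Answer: $\frac{36}{427} \approx 0.084309$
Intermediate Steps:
$f{\left(Z \right)} = -8 + 2 Z$ ($f{\left(Z \right)} = -4 + \left(Z - 2\right) 2 = -4 + \left(-2 + Z\right) 2 = -4 + \left(-4 + 2 Z\right) = -8 + 2 Z$)
$\frac{f{\left(22 \right)}}{427} = \frac{-8 + 2 \cdot 22}{427} = \left(-8 + 44\right) \frac{1}{427} = 36 \cdot \frac{1}{427} = \frac{36}{427}$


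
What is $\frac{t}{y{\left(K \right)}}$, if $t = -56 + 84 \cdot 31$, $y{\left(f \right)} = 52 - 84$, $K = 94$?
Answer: $- \frac{637}{8} \approx -79.625$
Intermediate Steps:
$y{\left(f \right)} = -32$ ($y{\left(f \right)} = 52 - 84 = -32$)
$t = 2548$ ($t = -56 + 2604 = 2548$)
$\frac{t}{y{\left(K \right)}} = \frac{2548}{-32} = 2548 \left(- \frac{1}{32}\right) = - \frac{637}{8}$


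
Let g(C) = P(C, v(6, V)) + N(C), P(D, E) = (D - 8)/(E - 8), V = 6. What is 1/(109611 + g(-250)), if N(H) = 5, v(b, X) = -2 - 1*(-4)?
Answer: 1/109659 ≈ 9.1192e-6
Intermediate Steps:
v(b, X) = 2 (v(b, X) = -2 + 4 = 2)
P(D, E) = (-8 + D)/(-8 + E)
g(C) = 19/3 - C/6 (g(C) = (-8 + C)/(-8 + 2) + 5 = (-8 + C)/(-6) + 5 = -(-8 + C)/6 + 5 = (4/3 - C/6) + 5 = 19/3 - C/6)
1/(109611 + g(-250)) = 1/(109611 + (19/3 - 1/6*(-250))) = 1/(109611 + (19/3 + 125/3)) = 1/(109611 + 48) = 1/109659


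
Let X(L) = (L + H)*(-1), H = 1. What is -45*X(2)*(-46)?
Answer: -6210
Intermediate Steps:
X(L) = -1 - L (X(L) = (L + 1)*(-1) = (1 + L)*(-1) = -1 - L)
-45*X(2)*(-46) = -45*(-1 - 1*2)*(-46) = -45*(-1 - 2)*(-46) = -45*(-3)*(-46) = 135*(-46) = -6210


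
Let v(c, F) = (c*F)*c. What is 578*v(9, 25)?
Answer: 1170450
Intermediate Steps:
v(c, F) = F*c² (v(c, F) = (F*c)*c = F*c²)
578*v(9, 25) = 578*(25*9²) = 578*(25*81) = 578*2025 = 1170450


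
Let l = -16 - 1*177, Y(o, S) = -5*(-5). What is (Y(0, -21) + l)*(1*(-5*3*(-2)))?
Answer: -5040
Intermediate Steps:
Y(o, S) = 25
l = -193 (l = -16 - 177 = -193)
(Y(0, -21) + l)*(1*(-5*3*(-2))) = (25 - 193)*(1*(-5*3*(-2))) = -168*(-15*(-2)) = -168*30 = -5040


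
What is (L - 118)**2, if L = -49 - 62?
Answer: 52441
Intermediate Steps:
L = -111
(L - 118)**2 = (-111 - 118)**2 = (-229)**2 = 52441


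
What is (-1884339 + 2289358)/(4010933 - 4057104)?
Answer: -405019/46171 ≈ -8.7722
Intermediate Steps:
(-1884339 + 2289358)/(4010933 - 4057104) = 405019/(-46171) = 405019*(-1/46171) = -405019/46171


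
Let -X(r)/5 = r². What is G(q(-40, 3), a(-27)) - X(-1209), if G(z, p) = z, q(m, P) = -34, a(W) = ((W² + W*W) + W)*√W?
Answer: 7308371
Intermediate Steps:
a(W) = √W*(W + 2*W²) (a(W) = ((W² + W²) + W)*√W = (2*W² + W)*√W = (W + 2*W²)*√W = √W*(W + 2*W²))
X(r) = -5*r²
G(q(-40, 3), a(-27)) - X(-1209) = -34 - (-5)*(-1209)² = -34 - (-5)*1461681 = -34 - 1*(-7308405) = -34 + 7308405 = 7308371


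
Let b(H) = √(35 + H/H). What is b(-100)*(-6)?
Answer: -36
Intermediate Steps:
b(H) = 6 (b(H) = √(35 + 1) = √36 = 6)
b(-100)*(-6) = 6*(-6) = -36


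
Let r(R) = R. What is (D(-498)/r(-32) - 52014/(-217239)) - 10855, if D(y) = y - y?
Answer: -786025777/72413 ≈ -10855.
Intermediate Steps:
D(y) = 0
(D(-498)/r(-32) - 52014/(-217239)) - 10855 = (0/(-32) - 52014/(-217239)) - 10855 = (0*(-1/32) - 52014*(-1/217239)) - 10855 = (0 + 17338/72413) - 10855 = 17338/72413 - 10855 = -786025777/72413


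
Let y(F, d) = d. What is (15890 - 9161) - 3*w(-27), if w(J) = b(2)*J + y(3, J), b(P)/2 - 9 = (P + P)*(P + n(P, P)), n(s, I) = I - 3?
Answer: 8916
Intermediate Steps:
n(s, I) = -3 + I
b(P) = 18 + 4*P*(-3 + 2*P) (b(P) = 18 + 2*((P + P)*(P + (-3 + P))) = 18 + 2*((2*P)*(-3 + 2*P)) = 18 + 2*(2*P*(-3 + 2*P)) = 18 + 4*P*(-3 + 2*P))
w(J) = 27*J (w(J) = (18 - 12*2 + 8*2**2)*J + J = (18 - 24 + 8*4)*J + J = (18 - 24 + 32)*J + J = 26*J + J = 27*J)
(15890 - 9161) - 3*w(-27) = (15890 - 9161) - 3*27*(-27) = 6729 - 3*(-729) = 6729 - 1*(-2187) = 6729 + 2187 = 8916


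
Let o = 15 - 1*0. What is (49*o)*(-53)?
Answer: -38955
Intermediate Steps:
o = 15 (o = 15 + 0 = 15)
(49*o)*(-53) = (49*15)*(-53) = 735*(-53) = -38955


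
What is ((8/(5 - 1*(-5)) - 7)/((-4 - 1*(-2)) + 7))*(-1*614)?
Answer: 19034/25 ≈ 761.36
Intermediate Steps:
((8/(5 - 1*(-5)) - 7)/((-4 - 1*(-2)) + 7))*(-1*614) = ((8/(5 + 5) - 7)/((-4 + 2) + 7))*(-614) = ((8/10 - 7)/(-2 + 7))*(-614) = ((8*(⅒) - 7)/5)*(-614) = ((⅘ - 7)*(⅕))*(-614) = -31/5*⅕*(-614) = -31/25*(-614) = 19034/25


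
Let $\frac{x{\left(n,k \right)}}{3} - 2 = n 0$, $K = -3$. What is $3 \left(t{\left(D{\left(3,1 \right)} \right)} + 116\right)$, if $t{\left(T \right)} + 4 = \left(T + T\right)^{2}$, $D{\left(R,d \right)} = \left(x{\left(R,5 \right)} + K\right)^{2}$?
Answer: $1308$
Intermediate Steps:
$x{\left(n,k \right)} = 6$ ($x{\left(n,k \right)} = 6 + 3 n 0 = 6 + 3 \cdot 0 = 6 + 0 = 6$)
$D{\left(R,d \right)} = 9$ ($D{\left(R,d \right)} = \left(6 - 3\right)^{2} = 3^{2} = 9$)
$t{\left(T \right)} = -4 + 4 T^{2}$ ($t{\left(T \right)} = -4 + \left(T + T\right)^{2} = -4 + \left(2 T\right)^{2} = -4 + 4 T^{2}$)
$3 \left(t{\left(D{\left(3,1 \right)} \right)} + 116\right) = 3 \left(\left(-4 + 4 \cdot 9^{2}\right) + 116\right) = 3 \left(\left(-4 + 4 \cdot 81\right) + 116\right) = 3 \left(\left(-4 + 324\right) + 116\right) = 3 \left(320 + 116\right) = 3 \cdot 436 = 1308$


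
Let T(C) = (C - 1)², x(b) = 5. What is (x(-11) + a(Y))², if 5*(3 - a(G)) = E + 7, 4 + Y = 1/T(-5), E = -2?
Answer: 49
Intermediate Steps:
T(C) = (-1 + C)²
Y = -143/36 (Y = -4 + 1/(-1 - 5)² = -4 + 1/(-6)² = -4 + 1/36 = -143/36 ≈ -3.9722)
a(G) = 2 (a(G) = 3 - (-2 + 7)/5 = 3 - ⅕*5 = 3 - 1 = 2)
(x(-11) + a(Y))² = (5 + 2)² = 7² = 49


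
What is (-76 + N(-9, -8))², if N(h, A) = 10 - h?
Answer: 3249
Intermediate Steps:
(-76 + N(-9, -8))² = (-76 + (10 - 1*(-9)))² = (-76 + (10 + 9))² = (-76 + 19)² = (-57)² = 3249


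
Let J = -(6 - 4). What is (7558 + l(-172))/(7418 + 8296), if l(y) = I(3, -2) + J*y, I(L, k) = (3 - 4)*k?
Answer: 3952/7857 ≈ 0.50299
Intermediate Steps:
I(L, k) = -k
J = -2 (J = -1*2 = -2)
l(y) = 2 - 2*y (l(y) = -1*(-2) - 2*y = 2 - 2*y)
(7558 + l(-172))/(7418 + 8296) = (7558 + (2 - 2*(-172)))/(7418 + 8296) = (7558 + (2 + 344))/15714 = (7558 + 346)*(1/15714) = 7904*(1/15714) = 3952/7857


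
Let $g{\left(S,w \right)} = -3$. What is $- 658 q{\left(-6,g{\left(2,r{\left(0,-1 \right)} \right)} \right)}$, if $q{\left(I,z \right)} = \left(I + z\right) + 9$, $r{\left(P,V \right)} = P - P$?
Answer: $0$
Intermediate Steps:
$r{\left(P,V \right)} = 0$
$q{\left(I,z \right)} = 9 + I + z$
$- 658 q{\left(-6,g{\left(2,r{\left(0,-1 \right)} \right)} \right)} = - 658 \left(9 - 6 - 3\right) = \left(-658\right) 0 = 0$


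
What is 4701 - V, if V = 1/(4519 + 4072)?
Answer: 40386290/8591 ≈ 4701.0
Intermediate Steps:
V = 1/8591 ≈ 0.00011640
4701 - V = 4701 - 1*1/8591 = 4701 - 1/8591 = 40386290/8591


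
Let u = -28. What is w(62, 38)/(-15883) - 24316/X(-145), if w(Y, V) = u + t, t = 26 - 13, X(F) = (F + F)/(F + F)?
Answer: -386211013/15883 ≈ -24316.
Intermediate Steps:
X(F) = 1 (X(F) = (2*F)/((2*F)) = (2*F)*(1/(2*F)) = 1)
t = 13
w(Y, V) = -15 (w(Y, V) = -28 + 13 = -15)
w(62, 38)/(-15883) - 24316/X(-145) = -15/(-15883) - 24316/1 = -15*(-1/15883) - 24316*1 = 15/15883 - 24316 = -386211013/15883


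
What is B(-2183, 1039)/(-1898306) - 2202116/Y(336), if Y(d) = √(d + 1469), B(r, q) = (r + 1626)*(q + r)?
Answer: -318604/949153 - 2202116*√5/95 ≈ -51833.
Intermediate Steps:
B(r, q) = (1626 + r)*(q + r)
Y(d) = √(1469 + d)
B(-2183, 1039)/(-1898306) - 2202116/Y(336) = ((-2183)² + 1626*1039 + 1626*(-2183) + 1039*(-2183))/(-1898306) - 2202116/√(1469 + 336) = (4765489 + 1689414 - 3549558 - 2268137)*(-1/1898306) - 2202116*√5/95 = 637208*(-1/1898306) - 2202116*√5/95 = -318604/949153 - 2202116*√5/95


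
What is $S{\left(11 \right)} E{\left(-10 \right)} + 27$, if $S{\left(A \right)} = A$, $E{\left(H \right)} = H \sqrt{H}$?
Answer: $27 - 110 i \sqrt{10} \approx 27.0 - 347.85 i$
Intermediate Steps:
$E{\left(H \right)} = H^{\frac{3}{2}}$
$S{\left(11 \right)} E{\left(-10 \right)} + 27 = 11 \left(-10\right)^{\frac{3}{2}} + 27 = 11 \left(- 10 i \sqrt{10}\right) + 27 = - 110 i \sqrt{10} + 27 = 27 - 110 i \sqrt{10}$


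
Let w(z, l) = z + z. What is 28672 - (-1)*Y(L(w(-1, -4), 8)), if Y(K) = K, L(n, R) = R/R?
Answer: 28673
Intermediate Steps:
w(z, l) = 2*z
L(n, R) = 1
28672 - (-1)*Y(L(w(-1, -4), 8)) = 28672 - (-1) = 28672 - 1*(-1) = 28672 + 1 = 28673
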